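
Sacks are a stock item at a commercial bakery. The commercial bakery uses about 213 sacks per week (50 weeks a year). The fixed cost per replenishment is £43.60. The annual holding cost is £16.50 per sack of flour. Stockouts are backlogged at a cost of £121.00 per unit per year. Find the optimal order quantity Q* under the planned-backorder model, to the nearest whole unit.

Annual demand D = 213 × 50 = 10,650.
With planned backorders, Q* = √(2DS/H) · √((H+B)/B).
√(2DS/H) = √(2 × 10,650 × 43.6 / 16.5) = 237.242.
√((H+B)/B) = √((16.5+121)/121) = 1.0660.
Q* ≈ 252.901.

Q* ≈ 253 sacks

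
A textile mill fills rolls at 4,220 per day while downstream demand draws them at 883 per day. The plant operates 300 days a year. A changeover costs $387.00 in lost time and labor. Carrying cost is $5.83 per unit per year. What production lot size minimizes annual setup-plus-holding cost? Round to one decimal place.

Q* ≈ 6,668.9 rolls

Annual demand D = 883 × 300 = 264,900.
Production build-up factor (1 − d/p) = 1 − 883/4,220 = 0.7908.
Q* = √(2DS / (H(1 − d/p))) = √(2 × 264,900 × 387 / (5.83 × 0.7908)).
= √(205,032,600 / 4.6101) ≈ 6668.917.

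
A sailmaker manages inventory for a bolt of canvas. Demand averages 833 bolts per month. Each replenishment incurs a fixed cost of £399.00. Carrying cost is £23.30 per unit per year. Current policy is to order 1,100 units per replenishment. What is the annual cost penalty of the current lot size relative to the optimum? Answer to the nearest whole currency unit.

Annual demand D = 833 × 12 = 9,996.
EOQ = √(2DS/H) = √(2 × 9,996 × 399 / 23.3) ≈ 585.11.
Cost at Q* = (D/Q*)S + (Q*/2)H = √(2DSH) ≈ £13,633.03.
Cost at Q = 1,100: (9,996/1,100)×399 + (1,100/2)×23.3 = £3,625.82 + £12,815.00 = £16,440.82.
Excess = £16,440.82 − £13,633.03 = £2,807.79.

Extra cost ≈ £2,808 per year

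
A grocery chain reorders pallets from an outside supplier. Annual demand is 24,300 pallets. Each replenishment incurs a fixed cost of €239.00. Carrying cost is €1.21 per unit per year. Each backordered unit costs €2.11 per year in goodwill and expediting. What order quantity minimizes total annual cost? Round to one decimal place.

With planned backorders, Q* = √(2DS/H) · √((H+B)/B).
√(2DS/H) = √(2 × 24,300 × 239 / 1.21) = 3098.307.
√((H+B)/B) = √((1.21+2.11)/2.11) = 1.2544.
Q* ≈ 3886.442.

Q* ≈ 3,886.4 pallets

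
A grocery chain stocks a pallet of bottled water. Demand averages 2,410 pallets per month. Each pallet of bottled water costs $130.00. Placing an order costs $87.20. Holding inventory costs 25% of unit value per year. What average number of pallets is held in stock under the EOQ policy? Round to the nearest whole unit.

Annual demand D = 2,410 × 12 = 28,920.
Holding cost H = 0.25 × $130.00 = $32.5000 per unit per year.
The optimal lot size = √(2DS/H) = √(2 × 28,920 × 87.2 / 32.5) ≈ 393.94.
Average inventory = Q*/2 ≈ 393.94 / 2 = 196.970.

Average inventory ≈ 197 pallets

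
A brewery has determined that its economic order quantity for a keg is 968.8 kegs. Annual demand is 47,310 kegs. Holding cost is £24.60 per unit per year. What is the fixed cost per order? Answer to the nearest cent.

S ≈ £244.02

The basic EOQ model gives Q* = √(2DS/H); rearrange for the unknown.
From Q* = √(2DS/H): S = Q*²H / (2D) = 968.8² × 24.6 / (2 × 47,310) = 244.0172.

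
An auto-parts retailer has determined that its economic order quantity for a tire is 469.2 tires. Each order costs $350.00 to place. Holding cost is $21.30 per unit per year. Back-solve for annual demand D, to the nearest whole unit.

Invert the EOQ relation Q*² = 2DS/H.
From Q* = √(2DS/H): D = Q*²H / (2S) = 469.2² × 21.3 / (2 × 350) = 6698.809.

D ≈ 6,699 tires per year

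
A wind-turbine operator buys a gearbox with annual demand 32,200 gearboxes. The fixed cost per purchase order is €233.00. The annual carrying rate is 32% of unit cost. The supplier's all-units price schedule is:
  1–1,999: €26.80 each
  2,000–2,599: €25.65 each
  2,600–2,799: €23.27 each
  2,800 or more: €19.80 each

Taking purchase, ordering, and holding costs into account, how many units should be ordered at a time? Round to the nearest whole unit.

Q* ≈ 2,800 gearboxes

Holding cost per unit per year at price C is H = 0.32·C.
For each price level, check whether its EOQ is feasible; otherwise the best quantity at that price is the breakpoint.
EOQ at €26.80 = 1322.8 (feasible in tier 1): TC = 32,200×€26.80 + (32,200/1322.8)×233 + (1322.8/2)×0.32×€26.80 = €874,303.92.
EOQ at €25.65 = 1352.1 < 2000, so use break Q=2000: TC = 32,200×€25.65 + (32,200/2000.0)×233 + (2000.0/2)×0.32×€25.65 = €837,889.30.
EOQ at €23.27 = 1419.5 < 2600, so use break Q=2600: TC = 32,200×€23.27 + (32,200/2600.0)×233 + (2600.0/2)×0.32×€23.27 = €761,859.94.
EOQ at €19.80 = 1538.9 < 2800, so use break Q=2800: TC = 32,200×€19.80 + (32,200/2800.0)×233 + (2800.0/2)×0.32×€19.80 = €649,109.90.
Lowest total cost is €649,109.90 at Q = 2800.0.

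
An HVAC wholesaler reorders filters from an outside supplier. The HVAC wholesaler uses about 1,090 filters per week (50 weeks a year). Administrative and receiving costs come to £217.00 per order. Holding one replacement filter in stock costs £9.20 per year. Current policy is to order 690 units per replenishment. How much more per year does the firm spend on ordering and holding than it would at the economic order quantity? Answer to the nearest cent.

Annual demand D = 1,090 × 50 = 54,500.
EOQ = √(2DS/H) = √(2 × 54,500 × 217 / 9.2) ≈ 1603.43.
Cost at Q* = (D/Q*)S + (Q*/2)H = √(2DSH) ≈ £14,751.53.
Cost at Q = 690: (54,500/690)×217 + (690/2)×9.2 = £17,139.86 + £3,174.00 = £20,313.86.
Excess = £20,313.86 − £14,751.53 = £5,562.33.

Extra cost ≈ £5,562.33 per year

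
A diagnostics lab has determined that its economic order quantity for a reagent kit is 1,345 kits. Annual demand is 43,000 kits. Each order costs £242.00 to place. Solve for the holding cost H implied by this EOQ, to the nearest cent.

H ≈ £11.50

Squaring Q* = √(2DS/H) gives Q*² = 2DS/H.
From Q* = √(2DS/H): H = 2DS / Q*² = 2 × 43,000 × 242 / 1,345² = 11.5045.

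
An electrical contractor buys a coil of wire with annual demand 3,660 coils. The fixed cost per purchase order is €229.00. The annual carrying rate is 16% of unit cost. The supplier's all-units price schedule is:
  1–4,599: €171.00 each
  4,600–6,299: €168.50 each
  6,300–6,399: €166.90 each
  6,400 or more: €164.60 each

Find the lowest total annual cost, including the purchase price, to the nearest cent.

TC* ≈ €632,632.22

Holding cost per unit per year at price C is H = 0.16·C.
For each price level, check whether its EOQ is feasible; otherwise the best quantity at that price is the breakpoint.
EOQ at €171.00 = 247.5 (feasible in tier 1): TC = 3,660×€171.00 + (3,660/247.5)×229 + (247.5/2)×0.16×€171.00 = €632,632.22.
EOQ at €168.50 = 249.4 < 4600, so use break Q=4600: TC = 3,660×€168.50 + (3,660/4600.0)×229 + (4600.0/2)×0.16×€168.50 = €678,900.20.
EOQ at €166.90 = 250.5 < 6300, so use break Q=6300: TC = 3,660×€166.90 + (3,660/6300.0)×229 + (6300.0/2)×0.16×€166.90 = €695,104.64.
EOQ at €164.60 = 252.3 < 6400, so use break Q=6400: TC = 3,660×€164.60 + (3,660/6400.0)×229 + (6400.0/2)×0.16×€164.60 = €686,842.16.
Lowest total cost among the candidates is at Q = 247.5.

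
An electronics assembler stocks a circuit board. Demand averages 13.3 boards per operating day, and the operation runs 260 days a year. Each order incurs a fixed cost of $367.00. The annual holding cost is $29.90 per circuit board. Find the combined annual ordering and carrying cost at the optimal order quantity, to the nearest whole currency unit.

TC* ≈ $8,712

Annual demand D = 13.3 × 260 = 3,458.
Q* = √(2DS/H) = √(2 × 3,458 × 367 / 29.9) ≈ 291.36.
At the optimum the two cost components are equal, so total cost = 2·(Q*/2)H = Q*·H.
Minimum total = √(2DSH) = √(2 × 3,458 × 367 × 29.9) ≈ 8711.564.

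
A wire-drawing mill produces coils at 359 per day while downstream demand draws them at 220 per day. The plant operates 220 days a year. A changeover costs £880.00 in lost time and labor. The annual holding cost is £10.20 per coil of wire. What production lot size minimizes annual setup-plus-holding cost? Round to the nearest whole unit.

Annual demand D = 220 × 220 = 48,400.
Production build-up factor (1 − d/p) = 1 − 220/359 = 0.3872.
Q* = √(2DS / (H(1 − d/p))) = √(2 × 48,400 × 880 / (10.2 × 0.3872)).
= √(85,184,000 / 3.9493) ≈ 4644.284.

Q* ≈ 4,644 coils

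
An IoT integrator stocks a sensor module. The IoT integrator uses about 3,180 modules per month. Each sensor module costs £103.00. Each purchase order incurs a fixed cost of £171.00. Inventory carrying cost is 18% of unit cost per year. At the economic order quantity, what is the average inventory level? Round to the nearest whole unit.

Annual demand D = 3,180 × 12 = 38,160.
Holding cost H = 0.18 × £103.00 = £18.5400 per unit per year.
EOQ = √(2DS/H) = √(2 × 38,160 × 171 / 18.54) ≈ 839.00.
Average inventory = Q*/2 ≈ 839.00 / 2 = 419.500.

Average inventory ≈ 420 modules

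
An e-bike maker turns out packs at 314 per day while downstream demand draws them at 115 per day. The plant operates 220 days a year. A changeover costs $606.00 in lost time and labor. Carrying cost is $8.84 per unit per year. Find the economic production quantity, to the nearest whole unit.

Annual demand D = 115 × 220 = 25,300.
Production build-up factor (1 − d/p) = 1 − 115/314 = 0.6338.
Q* = √(2DS / (H(1 − d/p))) = √(2 × 25,300 × 606 / (8.84 × 0.6338)).
= √(30,663,600 / 5.6024) ≈ 2339.504.

Q* ≈ 2,340 packs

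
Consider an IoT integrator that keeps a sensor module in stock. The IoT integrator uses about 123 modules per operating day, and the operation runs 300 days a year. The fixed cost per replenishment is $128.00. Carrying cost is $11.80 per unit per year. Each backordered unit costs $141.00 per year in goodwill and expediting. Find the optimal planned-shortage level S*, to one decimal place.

Annual demand D = 123 × 300 = 36,900.
With planned backorders, Q* = √(2DS/H) · √((H+B)/B).
√(2DS/H) = √(2 × 36,900 × 128 / 11.8) = 894.730.
√((H+B)/B) = √((11.8+141)/141) = 1.0410.
Q* ≈ 931.417.
S* = Q* · H/(H+B) = 931.417 × 11.8/152.8 ≈ 71.929.

S* ≈ 71.9 modules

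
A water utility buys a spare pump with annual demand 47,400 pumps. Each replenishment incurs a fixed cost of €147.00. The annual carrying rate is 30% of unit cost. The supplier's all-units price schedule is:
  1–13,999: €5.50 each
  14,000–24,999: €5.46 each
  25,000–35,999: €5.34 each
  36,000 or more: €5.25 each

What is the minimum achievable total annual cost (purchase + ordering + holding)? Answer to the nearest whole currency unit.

Holding cost per unit per year at price C is H = 0.30·C.
Evaluate total cost at each tier's feasible EOQ or, if the EOQ is below the tier, at the tier's minimum quantity.
EOQ at €5.50 = 2906.2 (feasible in tier 1): TC = 47,400×€5.50 + (47,400/2906.2)×147 + (2906.2/2)×0.30×€5.50 = €265,495.18.
EOQ at €5.46 = 2916.8 < 14000, so use break Q=14000: TC = 47,400×€5.46 + (47,400/14000.0)×147 + (14000.0/2)×0.30×€5.46 = €270,767.70.
EOQ at €5.34 = 2949.4 < 25000, so use break Q=25000: TC = 47,400×€5.34 + (47,400/25000.0)×147 + (25000.0/2)×0.30×€5.34 = €273,419.71.
EOQ at €5.25 = 2974.6 < 36000, so use break Q=36000: TC = 47,400×€5.25 + (47,400/36000.0)×147 + (36000.0/2)×0.30×€5.25 = €277,393.55.
Lowest total cost among the candidates is at Q = 2906.2.

TC* ≈ €265,495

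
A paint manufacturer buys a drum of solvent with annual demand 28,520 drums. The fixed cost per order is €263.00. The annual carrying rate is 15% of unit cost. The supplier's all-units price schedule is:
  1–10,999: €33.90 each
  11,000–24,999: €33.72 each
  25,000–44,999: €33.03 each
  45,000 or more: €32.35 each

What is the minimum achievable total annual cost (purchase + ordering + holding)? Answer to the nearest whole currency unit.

TC* ≈ €975,562

Holding cost per unit per year at price C is H = 0.15·C.
Evaluate total cost at each tier's feasible EOQ or, if the EOQ is below the tier, at the tier's minimum quantity.
EOQ at €33.90 = 1717.6 (feasible in tier 1): TC = 28,520×€33.90 + (28,520/1717.6)×263 + (1717.6/2)×0.15×€33.90 = €975,562.00.
EOQ at €33.72 = 1722.2 < 11000, so use break Q=11000: TC = 28,520×€33.72 + (28,520/11000.0)×263 + (11000.0/2)×0.15×€33.72 = €990,195.29.
EOQ at €33.03 = 1740.1 < 25000, so use break Q=25000: TC = 28,520×€33.03 + (28,520/25000.0)×263 + (25000.0/2)×0.15×€33.03 = €1,004,246.88.
EOQ at €32.35 = 1758.3 < 45000, so use break Q=45000: TC = 28,520×€32.35 + (28,520/45000.0)×263 + (45000.0/2)×0.15×€32.35 = €1,031,969.93.
Lowest total cost among the candidates is at Q = 1717.6.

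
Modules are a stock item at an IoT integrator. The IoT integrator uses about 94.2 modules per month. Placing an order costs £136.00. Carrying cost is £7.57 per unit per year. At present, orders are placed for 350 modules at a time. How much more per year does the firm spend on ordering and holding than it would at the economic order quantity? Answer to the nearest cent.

Extra cost ≈ £238.36 per year

Annual demand D = 94.2 × 12 = 1,130.4.
EOQ = √(2DS/H) = √(2 × 1,130.4 × 136 / 7.57) ≈ 201.54.
Cost at Q* = (D/Q*)S + (Q*/2)H = √(2DSH) ≈ £1,525.63.
Cost at Q = 350: (1,130.4/350)×136 + (350/2)×7.57 = £439.24 + £1,324.75 = £1,763.99.
Excess = £1,763.99 − £1,525.63 = £238.36.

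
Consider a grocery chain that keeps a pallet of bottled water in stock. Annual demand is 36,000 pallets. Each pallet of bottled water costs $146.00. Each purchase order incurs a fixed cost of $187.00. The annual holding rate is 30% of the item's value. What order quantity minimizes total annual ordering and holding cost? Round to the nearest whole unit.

Q* ≈ 554 pallets

Holding cost H = 0.30 × $146.00 = $43.8000 per unit per year.
EOQ = √(2DS / H) = √(2 × 36,000 × 187 / 43.8).
= √(13,464,000 / 43.8) = √307,397.2603 ≈ 554.434.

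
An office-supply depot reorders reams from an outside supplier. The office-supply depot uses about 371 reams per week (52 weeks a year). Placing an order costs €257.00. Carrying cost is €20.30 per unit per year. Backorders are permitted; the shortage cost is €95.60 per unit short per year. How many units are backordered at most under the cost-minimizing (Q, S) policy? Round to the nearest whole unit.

Annual demand D = 371 × 52 = 19,292.
With planned backorders, Q* = √(2DS/H) · √((H+B)/B).
√(2DS/H) = √(2 × 19,292 × 257 / 20.3) = 698.911.
√((H+B)/B) = √((20.3+95.6)/95.6) = 1.1011.
Q* ≈ 769.547.
S* = Q* · H/(H+B) = 769.547 × 20.3/115.9 ≈ 134.787.

S* ≈ 135 reams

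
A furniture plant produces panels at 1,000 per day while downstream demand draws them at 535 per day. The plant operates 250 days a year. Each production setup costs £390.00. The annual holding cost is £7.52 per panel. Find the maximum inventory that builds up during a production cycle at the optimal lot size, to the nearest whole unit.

I_max ≈ 2,540 panels

Annual demand D = 535 × 250 = 133,750.
Production build-up factor (1 − d/p) = 1 − 535/1,000 = 0.4650.
Q* = √(2DS / (H(1 − d/p))) = √(2 × 133,750 × 390 / (7.52 × 0.4650)).
= √(104,325,000 / 3.4968) ≈ 5462.089.
Maximum inventory = Q*(1 − d/p) = 5462.089 × 0.4650 ≈ 2539.872.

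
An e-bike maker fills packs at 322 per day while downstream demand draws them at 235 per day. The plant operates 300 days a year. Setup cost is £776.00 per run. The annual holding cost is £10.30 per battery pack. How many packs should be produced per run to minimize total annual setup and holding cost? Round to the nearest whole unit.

Q* ≈ 6,270 packs

Annual demand D = 235 × 300 = 70,500.
Production build-up factor (1 − d/p) = 1 − 235/322 = 0.2702.
Q* = √(2DS / (H(1 − d/p))) = √(2 × 70,500 × 776 / (10.3 × 0.2702)).
= √(109,416,000 / 2.7829) ≈ 6270.326.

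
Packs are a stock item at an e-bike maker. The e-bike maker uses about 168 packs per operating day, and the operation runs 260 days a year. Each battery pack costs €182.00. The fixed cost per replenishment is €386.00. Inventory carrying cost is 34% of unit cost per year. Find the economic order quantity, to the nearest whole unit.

Annual demand D = 168 × 260 = 43,680.
Holding cost H = 0.34 × €182.00 = €61.8800 per unit per year.
EOQ = √(2DS / H) = √(2 × 43,680 × 386 / 61.88).
= √(33,720,960 / 61.88) = √544,941.1765 ≈ 738.201.

Q* ≈ 738 packs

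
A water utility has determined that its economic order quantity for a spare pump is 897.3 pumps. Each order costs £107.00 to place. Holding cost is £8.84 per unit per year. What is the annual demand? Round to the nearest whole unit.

Squaring Q* = √(2DS/H) gives Q*² = 2DS/H.
From Q* = √(2DS/H): D = Q*²H / (2S) = 897.3² × 8.84 / (2 × 107) = 33259.355.

D ≈ 33,259 pumps per year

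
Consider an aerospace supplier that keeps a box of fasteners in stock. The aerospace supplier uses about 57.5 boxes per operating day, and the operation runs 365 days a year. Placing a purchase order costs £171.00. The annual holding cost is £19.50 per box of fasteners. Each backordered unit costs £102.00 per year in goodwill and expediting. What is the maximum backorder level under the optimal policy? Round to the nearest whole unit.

Annual demand D = 57.5 × 365 = 20,987.5.
With planned backorders, Q* = √(2DS/H) · √((H+B)/B).
√(2DS/H) = √(2 × 20,987.5 × 171 / 19.5) = 606.703.
√((H+B)/B) = √((19.5+102)/102) = 1.0914.
Q* ≈ 662.162.
S* = Q* · H/(H+B) = 662.162 × 19.5/121.5 ≈ 106.273.

S* ≈ 106 boxes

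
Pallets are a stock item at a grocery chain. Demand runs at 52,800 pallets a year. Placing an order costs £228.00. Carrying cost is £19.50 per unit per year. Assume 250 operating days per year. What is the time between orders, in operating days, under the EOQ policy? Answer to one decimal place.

Q* = √(2DS/H) = √(2 × 52,800 × 228 / 19.5) ≈ 1111.17.
Cycle time = Q*/D × 250 = 1111.17 / 52,800 × 250 ≈ 5.261 days.

T ≈ 5.3 days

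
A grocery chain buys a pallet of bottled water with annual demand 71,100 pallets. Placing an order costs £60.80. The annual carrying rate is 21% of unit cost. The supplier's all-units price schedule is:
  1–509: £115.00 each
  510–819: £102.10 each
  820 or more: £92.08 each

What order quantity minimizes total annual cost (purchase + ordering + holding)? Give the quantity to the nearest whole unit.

Q* ≈ 820 pallets

Holding cost per unit per year at price C is H = 0.21·C.
Evaluate total cost at each tier's feasible EOQ or, if the EOQ is below the tier, at the tier's minimum quantity.
Tier 1 (£115.00): EOQ = 598.3 exceeds tier's upper bound 509, so this tier is dominated.
EOQ at £102.10 = 635.0 (feasible in tier 2): TC = 71,100×£102.10 + (71,100/635.0)×60.8 + (635.0/2)×0.21×£102.10 = £7,272,925.20.
EOQ at £92.08 = 668.7 < 820, so use break Q=820: TC = 71,100×£92.08 + (71,100/820.0)×60.8 + (820.0/2)×0.21×£92.08 = £6,560,087.89.
Lowest total cost is £6,560,087.89 at Q = 820.0.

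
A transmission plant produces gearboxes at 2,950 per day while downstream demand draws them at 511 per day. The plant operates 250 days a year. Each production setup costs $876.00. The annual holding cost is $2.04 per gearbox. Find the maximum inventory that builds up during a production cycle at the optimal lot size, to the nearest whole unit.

I_max ≈ 9,524 gearboxes

Annual demand D = 511 × 250 = 127,750.
Production build-up factor (1 − d/p) = 1 − 511/2,950 = 0.8268.
Q* = √(2DS / (H(1 − d/p))) = √(2 × 127,750 × 876 / (2.04 × 0.8268)).
= √(223,818,000 / 1.6866) ≈ 11519.603.
Maximum inventory = Q*(1 − d/p) = 11519.603 × 0.8268 ≈ 9524.174.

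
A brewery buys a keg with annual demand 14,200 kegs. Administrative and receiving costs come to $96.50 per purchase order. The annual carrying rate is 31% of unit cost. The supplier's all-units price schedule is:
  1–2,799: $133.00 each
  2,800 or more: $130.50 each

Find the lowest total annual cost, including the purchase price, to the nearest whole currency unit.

Holding cost per unit per year at price C is H = 0.31·C.
Candidates are each tier's EOQ (if it falls in that tier) and each price-break quantity.
EOQ at $133.00 = 257.8 (feasible in tier 1): TC = 14,200×$133.00 + (14,200/257.8)×96.5 + (257.8/2)×0.31×$133.00 = $1,899,229.91.
EOQ at $130.50 = 260.3 < 2800, so use break Q=2800: TC = 14,200×$130.50 + (14,200/2800.0)×96.5 + (2800.0/2)×0.31×$130.50 = $1,910,226.39.
Lowest total cost among the candidates is at Q = 257.8.

TC* ≈ $1,899,230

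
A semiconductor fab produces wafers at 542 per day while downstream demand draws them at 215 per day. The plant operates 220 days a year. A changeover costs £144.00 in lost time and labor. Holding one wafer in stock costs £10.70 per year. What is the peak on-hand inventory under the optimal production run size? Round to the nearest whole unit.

Annual demand D = 215 × 220 = 47,300.
Production build-up factor (1 − d/p) = 1 − 215/542 = 0.6033.
Q* = √(2DS / (H(1 − d/p))) = √(2 × 47,300 × 144 / (10.7 × 0.6033)).
= √(13,622,400 / 6.4555) ≈ 1452.649.
Maximum inventory = Q*(1 − d/p) = 1452.649 × 0.6033 ≈ 876.414.

I_max ≈ 876 wafers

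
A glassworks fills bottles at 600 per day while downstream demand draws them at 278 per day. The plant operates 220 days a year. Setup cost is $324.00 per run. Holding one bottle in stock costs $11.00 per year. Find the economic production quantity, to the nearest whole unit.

Annual demand D = 278 × 220 = 61,160.
Production build-up factor (1 − d/p) = 1 − 278/600 = 0.5367.
Q* = √(2DS / (H(1 − d/p))) = √(2 × 61,160 × 324 / (11 × 0.5367)).
= √(39,631,680 / 5.9033) ≈ 2591.031.

Q* ≈ 2,591 bottles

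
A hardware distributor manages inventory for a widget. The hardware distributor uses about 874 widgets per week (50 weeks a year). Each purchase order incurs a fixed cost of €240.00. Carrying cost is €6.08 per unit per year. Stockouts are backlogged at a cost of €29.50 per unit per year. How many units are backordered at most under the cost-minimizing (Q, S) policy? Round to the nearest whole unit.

S* ≈ 349 widgets

Annual demand D = 874 × 50 = 43,700.
With planned backorders, Q* = √(2DS/H) · √((H+B)/B).
√(2DS/H) = √(2 × 43,700 × 240 / 6.08) = 1857.418.
√((H+B)/B) = √((6.08+29.5)/29.5) = 1.0982.
Q* ≈ 2039.865.
S* = Q* · H/(H+B) = 2039.865 × 6.08/35.58 ≈ 348.577.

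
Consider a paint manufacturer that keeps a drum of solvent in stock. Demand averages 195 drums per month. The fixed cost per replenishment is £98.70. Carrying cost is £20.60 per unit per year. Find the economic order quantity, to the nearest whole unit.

Annual demand D = 195 × 12 = 2,340.
EOQ = √(2DS / H) = √(2 × 2,340 × 98.7 / 20.6).
= √(461,916 / 20.6) = √22,423.1068 ≈ 149.743.

Q* ≈ 150 drums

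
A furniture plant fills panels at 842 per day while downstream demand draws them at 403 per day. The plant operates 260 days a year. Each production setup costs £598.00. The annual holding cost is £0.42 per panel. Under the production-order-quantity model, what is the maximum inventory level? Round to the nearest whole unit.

Annual demand D = 403 × 260 = 104,780.
Production build-up factor (1 − d/p) = 1 − 403/842 = 0.5214.
Q* = √(2DS / (H(1 − d/p))) = √(2 × 104,780 × 598 / (0.42 × 0.5214)).
= √(125,316,880 / 0.219) ≈ 23922.355.
Maximum inventory = Q*(1 − d/p) = 23922.355 × 0.5214 ≈ 12472.582.

I_max ≈ 12,473 panels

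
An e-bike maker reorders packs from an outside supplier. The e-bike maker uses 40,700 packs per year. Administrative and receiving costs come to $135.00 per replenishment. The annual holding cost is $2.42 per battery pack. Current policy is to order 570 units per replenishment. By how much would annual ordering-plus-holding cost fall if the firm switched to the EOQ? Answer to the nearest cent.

Extra cost ≈ $5,172.30 per year

EOQ = √(2DS/H) = √(2 × 40,700 × 135 / 2.42) ≈ 2130.94.
Cost at Q* = (D/Q*)S + (Q*/2)H = √(2DSH) ≈ $5,156.88.
Cost at Q = 570: (40,700/570)×135 + (570/2)×2.42 = $9,639.47 + $689.70 = $10,329.17.
Excess = $10,329.17 − $5,156.88 = $5,172.30.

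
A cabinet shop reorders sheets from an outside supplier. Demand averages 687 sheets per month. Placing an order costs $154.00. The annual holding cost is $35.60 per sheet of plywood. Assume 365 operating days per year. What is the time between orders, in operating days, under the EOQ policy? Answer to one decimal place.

Annual demand D = 687 × 12 = 8,244.
Q* = √(2DS/H) = √(2 × 8,244 × 154 / 35.6) ≈ 267.07.
Cycle time = Q*/D × 365 = 267.07 / 8,244 × 365 ≈ 11.824 days.

T ≈ 11.8 days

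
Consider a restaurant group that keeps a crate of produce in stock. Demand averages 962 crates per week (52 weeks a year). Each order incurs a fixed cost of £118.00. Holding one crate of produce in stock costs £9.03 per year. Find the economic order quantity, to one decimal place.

Annual demand D = 962 × 52 = 50,024.
EOQ = √(2DS / H) = √(2 × 50,024 × 118 / 9.03).
= √(11,805,664 / 9.03) = √1,307,382.5028 ≈ 1143.408.

Q* ≈ 1,143.4 crates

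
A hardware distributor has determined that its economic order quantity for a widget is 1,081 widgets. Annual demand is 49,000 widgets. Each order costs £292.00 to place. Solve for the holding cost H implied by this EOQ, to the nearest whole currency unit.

The basic EOQ model gives Q* = √(2DS/H); rearrange for the unknown.
From Q* = √(2DS/H): H = 2DS / Q*² = 2 × 49,000 × 292 / 1,081² = 24.4882.

H ≈ £24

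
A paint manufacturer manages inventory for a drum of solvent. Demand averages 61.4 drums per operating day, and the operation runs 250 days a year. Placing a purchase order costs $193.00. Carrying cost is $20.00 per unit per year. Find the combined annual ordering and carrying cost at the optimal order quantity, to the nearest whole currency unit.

Annual demand D = 61.4 × 250 = 15,350.
The optimal lot size = √(2DS/H) = √(2 × 15,350 × 193 / 20) ≈ 544.29.
At the optimum the two cost components are equal, so total cost = 2·(Q*/2)H = Q*·H.
Minimum total = √(2DSH) = √(2 × 15,350 × 193 × 20) ≈ 10885.862.

TC* ≈ $10,886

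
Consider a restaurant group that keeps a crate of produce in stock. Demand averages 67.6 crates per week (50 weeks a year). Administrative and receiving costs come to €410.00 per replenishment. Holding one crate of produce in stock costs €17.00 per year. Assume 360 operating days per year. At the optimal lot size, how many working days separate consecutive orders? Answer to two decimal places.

T ≈ 43.01 days

Annual demand D = 67.6 × 50 = 3,380.
Q* = √(2DS/H) = √(2 × 3,380 × 410 / 17) ≈ 403.78.
Cycle time = Q*/D × 360 = 403.78 / 3,380 × 360 ≈ 43.006 days.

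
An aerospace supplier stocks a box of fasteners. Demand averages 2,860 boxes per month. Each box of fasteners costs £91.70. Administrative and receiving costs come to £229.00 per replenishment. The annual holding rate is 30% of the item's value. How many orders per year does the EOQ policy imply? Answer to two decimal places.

N ≈ 45.40 orders per year

Annual demand D = 2,860 × 12 = 34,320.
Holding cost H = 0.30 × £91.70 = £27.5100 per unit per year.
EOQ = √(2DS/H) = √(2 × 34,320 × 229 / 27.51) ≈ 755.89.
Orders per year = D / Q* = 34,320 / 755.89 ≈ 45.403.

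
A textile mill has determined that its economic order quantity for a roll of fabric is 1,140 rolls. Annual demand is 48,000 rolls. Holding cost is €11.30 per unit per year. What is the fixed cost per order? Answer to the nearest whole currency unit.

The basic EOQ model gives Q* = √(2DS/H); rearrange for the unknown.
From Q* = √(2DS/H): S = Q*²H / (2D) = 1,140² × 11.3 / (2 × 48,000) = 152.9737.

S ≈ €153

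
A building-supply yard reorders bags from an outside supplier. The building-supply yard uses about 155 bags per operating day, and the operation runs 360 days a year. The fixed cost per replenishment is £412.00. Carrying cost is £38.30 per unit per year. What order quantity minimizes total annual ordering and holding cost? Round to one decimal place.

Q* ≈ 1,095.7 bags

Annual demand D = 155 × 360 = 55,800.
EOQ = √(2DS / H) = √(2 × 55,800 × 412 / 38.3).
= √(45,979,200 / 38.3) = √1,200,501.3055 ≈ 1095.674.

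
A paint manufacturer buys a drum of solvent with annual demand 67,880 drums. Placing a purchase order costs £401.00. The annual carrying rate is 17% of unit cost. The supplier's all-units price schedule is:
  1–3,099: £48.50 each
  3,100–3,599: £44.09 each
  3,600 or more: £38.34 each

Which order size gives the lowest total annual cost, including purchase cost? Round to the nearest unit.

Q* ≈ 3,600 drums

Holding cost per unit per year at price C is H = 0.17·C.
For each price level, check whether its EOQ is feasible; otherwise the best quantity at that price is the breakpoint.
EOQ at £48.50 = 2569.6 (feasible in tier 1): TC = 67,880×£48.50 + (67,880/2569.6)×401 + (2569.6/2)×0.17×£48.50 = £3,313,366.22.
EOQ at £44.09 = 2695.0 < 3100, so use break Q=3100: TC = 67,880×£44.09 + (67,880/3100.0)×401 + (3100.0/2)×0.17×£44.09 = £3,013,227.52.
EOQ at £38.34 = 2890.1 < 3600, so use break Q=3600: TC = 67,880×£38.34 + (67,880/3600.0)×401 + (3600.0/2)×0.17×£38.34 = £2,621,812.32.
Lowest total cost is £2,621,812.32 at Q = 3600.0.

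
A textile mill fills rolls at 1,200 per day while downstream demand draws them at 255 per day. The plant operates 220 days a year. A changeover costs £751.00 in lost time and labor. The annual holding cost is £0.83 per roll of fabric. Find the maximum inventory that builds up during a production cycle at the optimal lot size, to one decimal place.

I_max ≈ 8,941.3 rolls

Annual demand D = 255 × 220 = 56,100.
Production build-up factor (1 − d/p) = 1 − 255/1,200 = 0.7875.
Q* = √(2DS / (H(1 − d/p))) = √(2 × 56,100 × 751 / (0.83 × 0.7875)).
= √(84,262,200 / 0.6536) ≈ 11354.083.
Maximum inventory = Q*(1 − d/p) = 11354.083 × 0.7875 ≈ 8941.340.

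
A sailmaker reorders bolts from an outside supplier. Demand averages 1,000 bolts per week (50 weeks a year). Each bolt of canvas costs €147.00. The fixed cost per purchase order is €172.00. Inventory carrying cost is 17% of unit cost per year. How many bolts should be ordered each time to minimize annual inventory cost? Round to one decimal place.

Q* ≈ 829.6 bolts

Annual demand D = 1,000 × 50 = 50,000.
Holding cost H = 0.17 × €147.00 = €24.9900 per unit per year.
EOQ = √(2DS / H) = √(2 × 50,000 × 172 / 24.99).
= √(17,200,000 / 24.99) = √688,275.3101 ≈ 829.624.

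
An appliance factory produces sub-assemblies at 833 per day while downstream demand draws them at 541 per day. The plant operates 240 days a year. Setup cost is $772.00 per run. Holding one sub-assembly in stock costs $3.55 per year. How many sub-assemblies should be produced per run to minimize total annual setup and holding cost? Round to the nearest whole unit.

Annual demand D = 541 × 240 = 129,840.
Production build-up factor (1 − d/p) = 1 − 541/833 = 0.3505.
Q* = √(2DS / (H(1 − d/p))) = √(2 × 129,840 × 772 / (3.55 × 0.3505)).
= √(200,472,960 / 1.2444) ≈ 12692.431.

Q* ≈ 12,692 sub-assemblies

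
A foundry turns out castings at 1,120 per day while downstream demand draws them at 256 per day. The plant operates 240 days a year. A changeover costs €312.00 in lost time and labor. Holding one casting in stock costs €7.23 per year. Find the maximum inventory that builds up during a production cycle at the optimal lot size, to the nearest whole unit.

Annual demand D = 256 × 240 = 61,440.
Production build-up factor (1 − d/p) = 1 − 256/1,120 = 0.7714.
Q* = √(2DS / (H(1 − d/p))) = √(2 × 61,440 × 312 / (7.23 × 0.7714)).
= √(38,338,560 / 5.5774) ≈ 2621.808.
Maximum inventory = Q*(1 − d/p) = 2621.808 × 0.7714 ≈ 2022.538.

I_max ≈ 2,023 castings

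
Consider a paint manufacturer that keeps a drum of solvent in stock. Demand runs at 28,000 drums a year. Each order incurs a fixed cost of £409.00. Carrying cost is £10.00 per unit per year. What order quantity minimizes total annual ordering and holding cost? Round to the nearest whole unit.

EOQ = √(2DS / H) = √(2 × 28,000 × 409 / 10).
= √(22,904,000 / 10) = √2,290,400 ≈ 1513.407.

Q* ≈ 1,513 drums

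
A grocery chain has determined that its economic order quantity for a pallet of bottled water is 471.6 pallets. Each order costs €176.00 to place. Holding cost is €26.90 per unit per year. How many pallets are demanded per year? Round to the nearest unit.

D ≈ 16,996 pallets per year

Invert the EOQ relation Q*² = 2DS/H.
From Q* = √(2DS/H): D = Q*²H / (2S) = 471.6² × 26.9 / (2 × 176) = 16996.410.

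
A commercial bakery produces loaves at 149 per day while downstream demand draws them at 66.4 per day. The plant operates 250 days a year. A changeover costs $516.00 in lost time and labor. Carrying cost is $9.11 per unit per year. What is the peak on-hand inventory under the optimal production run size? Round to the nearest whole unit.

I_max ≈ 1,021 loaves

Annual demand D = 66.4 × 250 = 16,600.
Production build-up factor (1 − d/p) = 1 − 66.4/149 = 0.5544.
Q* = √(2DS / (H(1 − d/p))) = √(2 × 16,600 × 516 / (9.11 × 0.5544)).
= √(17,131,200 / 5.0502) ≈ 1841.780.
Maximum inventory = Q*(1 − d/p) = 1841.780 × 0.5544 ≈ 1021.014.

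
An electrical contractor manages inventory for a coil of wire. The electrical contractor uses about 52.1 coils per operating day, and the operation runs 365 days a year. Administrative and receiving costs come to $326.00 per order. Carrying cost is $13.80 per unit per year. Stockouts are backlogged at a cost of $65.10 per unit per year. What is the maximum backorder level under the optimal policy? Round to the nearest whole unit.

S* ≈ 183 coils

Annual demand D = 52.1 × 365 = 19,016.5.
With planned backorders, Q* = √(2DS/H) · √((H+B)/B).
√(2DS/H) = √(2 × 19,016.5 × 326 / 13.8) = 947.872.
√((H+B)/B) = √((13.8+65.1)/65.1) = 1.1009.
Q* ≈ 1043.512.
S* = Q* · H/(H+B) = 1043.512 × 13.8/78.9 ≈ 182.515.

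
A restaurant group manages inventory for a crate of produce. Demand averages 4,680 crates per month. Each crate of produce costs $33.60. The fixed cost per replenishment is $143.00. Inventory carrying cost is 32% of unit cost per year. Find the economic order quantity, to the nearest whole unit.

Q* ≈ 1,222 crates

Annual demand D = 4,680 × 12 = 56,160.
Holding cost H = 0.32 × $33.60 = $10.7520 per unit per year.
EOQ = √(2DS / H) = √(2 × 56,160 × 143 / 10.752).
= √(16,061,760 / 10.752) = √1,493,839.2857 ≈ 1222.227.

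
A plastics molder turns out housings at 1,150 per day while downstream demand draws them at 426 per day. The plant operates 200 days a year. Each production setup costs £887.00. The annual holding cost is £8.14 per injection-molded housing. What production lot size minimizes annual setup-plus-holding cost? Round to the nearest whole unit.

Annual demand D = 426 × 200 = 85,200.
Production build-up factor (1 − d/p) = 1 − 426/1,150 = 0.6296.
Q* = √(2DS / (H(1 − d/p))) = √(2 × 85,200 × 887 / (8.14 × 0.6296)).
= √(151,144,800 / 5.1247) ≈ 5430.803.

Q* ≈ 5,431 housings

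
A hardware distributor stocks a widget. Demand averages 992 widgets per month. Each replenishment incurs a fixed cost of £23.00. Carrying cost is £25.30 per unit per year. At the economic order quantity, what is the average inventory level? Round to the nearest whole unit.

Average inventory ≈ 74 widgets

Annual demand D = 992 × 12 = 11,904.
EOQ = √(2DS/H) = √(2 × 11,904 × 23 / 25.3) ≈ 147.12.
Average inventory = Q*/2 ≈ 147.12 / 2 = 73.559.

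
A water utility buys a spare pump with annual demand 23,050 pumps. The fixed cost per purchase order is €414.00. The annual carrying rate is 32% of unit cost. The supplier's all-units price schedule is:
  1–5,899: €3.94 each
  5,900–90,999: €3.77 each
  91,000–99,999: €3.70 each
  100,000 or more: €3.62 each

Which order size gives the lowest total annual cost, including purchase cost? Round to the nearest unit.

Holding cost per unit per year at price C is H = 0.32·C.
For each price level, check whether its EOQ is feasible; otherwise the best quantity at that price is the breakpoint.
EOQ at €3.94 = 3890.7 (feasible in tier 1): TC = 23,050×€3.94 + (23,050/3890.7)×414 + (3890.7/2)×0.32×€3.94 = €95,722.39.
EOQ at €3.77 = 3977.5 < 5900, so use break Q=5900: TC = 23,050×€3.77 + (23,050/5900.0)×414 + (5900.0/2)×0.32×€3.77 = €92,074.79.
EOQ at €3.70 = 4014.9 < 91000, so use break Q=91000: TC = 23,050×€3.70 + (23,050/91000.0)×414 + (91000.0/2)×0.32×€3.70 = €139,261.86.
EOQ at €3.62 = 4059.0 < 100000, so use break Q=100000: TC = 23,050×€3.62 + (23,050/100000.0)×414 + (100000.0/2)×0.32×€3.62 = €141,456.43.
Lowest total cost is €92,074.79 at Q = 5900.0.

Q* ≈ 5,900 pumps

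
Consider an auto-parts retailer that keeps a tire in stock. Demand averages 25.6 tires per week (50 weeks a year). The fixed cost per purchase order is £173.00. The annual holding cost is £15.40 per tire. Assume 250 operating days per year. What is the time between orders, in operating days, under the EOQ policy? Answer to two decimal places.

T ≈ 33.12 days

Annual demand D = 25.6 × 50 = 1,280.
Q* = √(2DS/H) = √(2 × 1,280 × 173 / 15.4) ≈ 169.58.
Cycle time = Q*/D × 250 = 169.58 / 1,280 × 250 ≈ 33.122 days.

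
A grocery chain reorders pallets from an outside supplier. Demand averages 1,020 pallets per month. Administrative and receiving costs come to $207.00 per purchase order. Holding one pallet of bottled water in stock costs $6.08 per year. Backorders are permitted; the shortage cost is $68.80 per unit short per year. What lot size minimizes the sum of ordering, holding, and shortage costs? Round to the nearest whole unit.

Annual demand D = 1,020 × 12 = 12,240.
With planned backorders, Q* = √(2DS/H) · √((H+B)/B).
√(2DS/H) = √(2 × 12,240 × 207 / 6.08) = 912.933.
√((H+B)/B) = √((6.08+68.8)/68.8) = 1.0433.
Q* ≈ 952.418.

Q* ≈ 952 pallets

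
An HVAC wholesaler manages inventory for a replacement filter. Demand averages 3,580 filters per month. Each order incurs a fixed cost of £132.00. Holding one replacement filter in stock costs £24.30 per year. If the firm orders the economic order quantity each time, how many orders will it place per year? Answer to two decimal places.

N ≈ 62.88 orders per year

Annual demand D = 3,580 × 12 = 42,960.
The optimal lot size = √(2DS/H) = √(2 × 42,960 × 132 / 24.3) ≈ 683.17.
Orders per year = D / Q* = 42,960 / 683.17 ≈ 62.883.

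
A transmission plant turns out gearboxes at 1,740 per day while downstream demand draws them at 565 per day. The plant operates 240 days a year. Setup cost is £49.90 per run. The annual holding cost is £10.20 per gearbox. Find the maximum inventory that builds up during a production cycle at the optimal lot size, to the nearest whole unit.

I_max ≈ 947 gearboxes

Annual demand D = 565 × 240 = 135,600.
Production build-up factor (1 − d/p) = 1 − 565/1,740 = 0.6753.
Q* = √(2DS / (H(1 − d/p))) = √(2 × 135,600 × 49.9 / (10.2 × 0.6753)).
= √(13,532,880 / 6.8879) ≈ 1401.686.
Maximum inventory = Q*(1 − d/p) = 1401.686 × 0.6753 ≈ 946.541.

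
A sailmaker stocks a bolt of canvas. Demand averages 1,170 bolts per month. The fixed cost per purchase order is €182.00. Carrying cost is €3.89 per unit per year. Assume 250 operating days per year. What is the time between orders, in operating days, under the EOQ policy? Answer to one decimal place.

Annual demand D = 1,170 × 12 = 14,040.
Q* = √(2DS/H) = √(2 × 14,040 × 182 / 3.89) ≈ 1146.20.
Cycle time = Q*/D × 250 = 1146.20 / 14,040 × 250 ≈ 20.409 days.

T ≈ 20.4 days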